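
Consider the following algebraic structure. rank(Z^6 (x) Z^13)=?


rank(M(x)N) = rank(M)*rank(N)
6*13 = 78


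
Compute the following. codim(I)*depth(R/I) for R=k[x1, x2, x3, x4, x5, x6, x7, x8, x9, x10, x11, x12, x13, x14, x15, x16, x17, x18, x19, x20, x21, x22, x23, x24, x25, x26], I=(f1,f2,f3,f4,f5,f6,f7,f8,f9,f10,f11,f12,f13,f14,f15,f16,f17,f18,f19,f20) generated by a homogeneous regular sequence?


codim=20, depth=dim(R/I)=26-20=6
Product=20*6=120


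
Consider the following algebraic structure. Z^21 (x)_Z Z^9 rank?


rank(M(x)N) = rank(M)*rank(N)
21*9 = 189


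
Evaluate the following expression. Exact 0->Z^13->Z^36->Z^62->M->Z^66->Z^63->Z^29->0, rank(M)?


Alt sum=0:
(-1)^0*13 + (-1)^1*36 + (-1)^2*62 + (-1)^3*? + (-1)^4*66 + (-1)^5*63 + (-1)^6*29=0
rank(M)=71


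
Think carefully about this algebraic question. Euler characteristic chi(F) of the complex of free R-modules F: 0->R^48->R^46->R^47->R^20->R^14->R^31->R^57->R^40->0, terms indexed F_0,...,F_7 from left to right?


chi = sum (-1)^i * rank:
(-1)^0*48=48
(-1)^1*46=-46
(-1)^2*47=47
(-1)^3*20=-20
(-1)^4*14=14
(-1)^5*31=-31
(-1)^6*57=57
(-1)^7*40=-40
chi=29


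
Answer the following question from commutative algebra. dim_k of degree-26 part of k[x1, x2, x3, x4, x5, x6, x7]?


C(d+n-1,n-1)=C(32,6)=906192


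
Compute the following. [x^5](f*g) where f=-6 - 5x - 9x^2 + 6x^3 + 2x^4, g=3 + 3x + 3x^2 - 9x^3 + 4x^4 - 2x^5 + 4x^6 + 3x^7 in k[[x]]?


[x^5] = sum a_i*b_j, i+j=5
  -6*-2=12
  -5*4=-20
  -9*-9=81
  6*3=18
  2*3=6
Sum=97


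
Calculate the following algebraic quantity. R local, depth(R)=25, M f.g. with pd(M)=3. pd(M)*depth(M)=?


pd+depth=25
depth=25-3=22
pd*depth=3*22=66


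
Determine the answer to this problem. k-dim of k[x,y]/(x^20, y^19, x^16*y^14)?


k[x,y]/I, I = (x^20, y^19, x^16*y^14)
Rect: 20x19=380. Corner: (20-16)x(19-14)=20.
dim = 380-20 = 360


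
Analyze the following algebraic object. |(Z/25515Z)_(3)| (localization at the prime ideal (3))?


3-primary part: 25515=3^6*35
Size=3^6=729


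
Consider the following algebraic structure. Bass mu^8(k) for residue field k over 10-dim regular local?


C(n,i)=C(10,8)=45


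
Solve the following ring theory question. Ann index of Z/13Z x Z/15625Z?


Exponent = lcm of the cyclic orders; pairwise coprime => product.
13^1*5^6=13*15625=203125


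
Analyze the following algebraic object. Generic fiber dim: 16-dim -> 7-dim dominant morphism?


dim(fiber)=dim(X)-dim(Y)=16-7=9


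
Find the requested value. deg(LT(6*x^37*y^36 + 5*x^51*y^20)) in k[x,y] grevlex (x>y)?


LT: 6*x^37*y^36
deg_x=37, deg_y=36
Total=37+36=73


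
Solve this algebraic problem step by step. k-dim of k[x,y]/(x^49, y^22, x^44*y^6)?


k[x,y]/I, I = (x^49, y^22, x^44*y^6)
Rect: 49x22=1078. Corner: (49-44)x(22-6)=80.
dim = 1078-80 = 998


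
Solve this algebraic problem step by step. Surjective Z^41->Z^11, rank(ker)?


rank(ker) = 41-11 = 30


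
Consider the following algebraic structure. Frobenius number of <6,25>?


gcd(6,25)=1 => F=ab-a-b=6*25-6-25=150-31=119


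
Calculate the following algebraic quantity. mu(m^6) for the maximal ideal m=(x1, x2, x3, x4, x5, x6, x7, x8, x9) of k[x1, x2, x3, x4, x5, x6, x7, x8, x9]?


Graded Nakayama: mu(m^d) = dim_k (m^d/m^(d+1)) = #degree-6 monomials in 9 vars
C(n+d-1,d)=C(14,6)=3003


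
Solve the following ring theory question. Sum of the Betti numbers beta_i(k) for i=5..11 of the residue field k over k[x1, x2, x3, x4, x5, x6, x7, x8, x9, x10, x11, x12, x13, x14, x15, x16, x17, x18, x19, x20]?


Koszul resolution: beta_i(k)=C(n,i), n=20
C(20,5)=15504, C(20,6)=38760, C(20,7)=77520, C(20,8)=125970, C(20,9)=167960, C(20,10)=184756, C(20,11)=167960
Sum=778430


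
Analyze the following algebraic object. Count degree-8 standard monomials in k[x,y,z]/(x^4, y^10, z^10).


Need i<4, j<10, k<10 with i+j+k=8.
For each i, j ranges over max(0,8-i-9)..min(9,8-i):
  i=0: j in [0,8] -> 9
  i=1: j in [0,7] -> 8
  i=2: j in [0,6] -> 7
  i=3: j in [0,5] -> 6
H(8) = 9+8+7+6 = 30


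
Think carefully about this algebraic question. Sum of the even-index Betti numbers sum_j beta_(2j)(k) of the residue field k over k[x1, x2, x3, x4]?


Koszul resolution: beta_i(k)=C(n,i), n=4
sum_even C(4,i) = 2^(n-1) = 2^3 = 8


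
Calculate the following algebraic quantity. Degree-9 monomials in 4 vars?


C(d+n-1,n-1)=C(12,3)=220


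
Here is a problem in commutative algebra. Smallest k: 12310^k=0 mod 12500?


12310^k mod 12500:
k=1: 12310
k=2: 11100
k=3: 3500
k=4: 10000
k=5: 0
First zero at k = 5


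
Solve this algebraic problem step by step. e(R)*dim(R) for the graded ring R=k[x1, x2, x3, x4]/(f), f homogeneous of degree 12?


e(R)=deg(f)=12, dim(R)=4-1=3
e*dim=12*3=36


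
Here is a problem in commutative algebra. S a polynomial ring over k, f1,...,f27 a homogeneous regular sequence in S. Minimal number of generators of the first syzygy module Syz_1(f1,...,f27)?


Regular sequence => Koszul complex is the minimal free resolution.
Syz_1 minimally generated by Koszul relations f_i*e_j - f_j*e_i (i<j): mu(Syz_1) = beta_2 = C(m,2) = m(m-1)/2
m=27
27*26/2 = 351


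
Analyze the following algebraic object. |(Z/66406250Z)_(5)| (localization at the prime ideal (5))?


5-primary part: 66406250=5^9*34
Size=5^9=1953125


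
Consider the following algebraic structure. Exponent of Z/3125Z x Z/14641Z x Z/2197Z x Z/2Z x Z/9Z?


Exponent = lcm of the cyclic orders; pairwise coprime => product.
5^5*11^4*13^3*2^1*3^2=3125*14641*2197*2*9=1809353081250


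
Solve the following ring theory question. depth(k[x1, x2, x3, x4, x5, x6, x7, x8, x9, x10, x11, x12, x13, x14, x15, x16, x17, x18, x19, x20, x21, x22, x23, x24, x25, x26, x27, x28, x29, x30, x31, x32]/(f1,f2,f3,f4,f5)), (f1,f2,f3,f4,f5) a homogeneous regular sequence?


depth(R)=32
depth(R/I)=32-5=27


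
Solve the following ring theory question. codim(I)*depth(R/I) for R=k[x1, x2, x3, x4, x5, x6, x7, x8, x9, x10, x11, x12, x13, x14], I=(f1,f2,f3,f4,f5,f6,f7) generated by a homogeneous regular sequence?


codim=7, depth=dim(R/I)=14-7=7
Product=7*7=49


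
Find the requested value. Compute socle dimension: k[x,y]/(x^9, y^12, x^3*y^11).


Socle = ann(m) = span of standard monomials u with x*u, y*u in I (staircase corners).
Minimal generators: x^9, x^3*y^11, y^12
Corners: x^2y^11, x^8y^10
Socle dim=2


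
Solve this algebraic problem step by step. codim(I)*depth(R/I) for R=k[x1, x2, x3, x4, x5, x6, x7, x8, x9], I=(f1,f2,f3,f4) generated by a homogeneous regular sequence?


codim=4, depth=dim(R/I)=9-4=5
Product=4*5=20


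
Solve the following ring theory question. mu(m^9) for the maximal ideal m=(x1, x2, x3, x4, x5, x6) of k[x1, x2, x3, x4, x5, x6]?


Graded Nakayama: mu(m^d) = dim_k (m^d/m^(d+1)) = #degree-9 monomials in 6 vars
C(n+d-1,d)=C(14,9)=2002


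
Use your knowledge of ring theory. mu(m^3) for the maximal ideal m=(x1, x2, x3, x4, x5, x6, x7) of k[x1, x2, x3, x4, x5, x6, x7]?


Graded Nakayama: mu(m^d) = dim_k (m^d/m^(d+1)) = #degree-3 monomials in 7 vars
C(n+d-1,d)=C(9,3)=84


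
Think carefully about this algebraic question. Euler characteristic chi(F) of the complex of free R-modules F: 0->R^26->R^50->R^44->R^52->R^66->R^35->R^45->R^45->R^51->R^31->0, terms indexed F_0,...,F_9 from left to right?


chi = sum (-1)^i * rank:
(-1)^0*26=26
(-1)^1*50=-50
(-1)^2*44=44
(-1)^3*52=-52
(-1)^4*66=66
(-1)^5*35=-35
(-1)^6*45=45
(-1)^7*45=-45
(-1)^8*51=51
(-1)^9*31=-31
chi=19


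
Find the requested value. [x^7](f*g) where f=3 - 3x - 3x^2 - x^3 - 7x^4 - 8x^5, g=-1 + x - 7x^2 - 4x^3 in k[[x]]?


[x^7] = sum a_i*b_j, i+j=7
  -7*-4=28
  -8*-7=56
Sum=84


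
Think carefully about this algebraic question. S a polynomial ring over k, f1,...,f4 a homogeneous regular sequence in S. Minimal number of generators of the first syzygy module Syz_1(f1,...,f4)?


Regular sequence => Koszul complex is the minimal free resolution.
Syz_1 minimally generated by Koszul relations f_i*e_j - f_j*e_i (i<j): mu(Syz_1) = beta_2 = C(m,2) = m(m-1)/2
m=4
4*3/2 = 6


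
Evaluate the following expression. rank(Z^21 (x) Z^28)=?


rank(M(x)N) = rank(M)*rank(N)
21*28 = 588


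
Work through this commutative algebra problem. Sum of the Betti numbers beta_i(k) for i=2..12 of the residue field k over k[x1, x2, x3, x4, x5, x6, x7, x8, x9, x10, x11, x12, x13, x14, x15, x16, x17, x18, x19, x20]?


Koszul resolution: beta_i(k)=C(n,i), n=20
C(20,2)=190, C(20,3)=1140, C(20,4)=4845, C(20,5)=15504, C(20,6)=38760, C(20,7)=77520, C(20,8)=125970, C(20,9)=167960, C(20,10)=184756, C(20,11)=167960, C(20,12)=125970
Sum=910575


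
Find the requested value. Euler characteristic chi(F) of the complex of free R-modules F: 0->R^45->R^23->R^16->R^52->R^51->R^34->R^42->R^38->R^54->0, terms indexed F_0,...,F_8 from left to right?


chi = sum (-1)^i * rank:
(-1)^0*45=45
(-1)^1*23=-23
(-1)^2*16=16
(-1)^3*52=-52
(-1)^4*51=51
(-1)^5*34=-34
(-1)^6*42=42
(-1)^7*38=-38
(-1)^8*54=54
chi=61


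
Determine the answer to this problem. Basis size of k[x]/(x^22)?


Basis: 1,x,...,x^21
dim=22


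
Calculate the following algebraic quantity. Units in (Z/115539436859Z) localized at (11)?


Local ring = Z/2357947691Z.
phi(2357947691) = 11^8*(11-1) = 2143588810


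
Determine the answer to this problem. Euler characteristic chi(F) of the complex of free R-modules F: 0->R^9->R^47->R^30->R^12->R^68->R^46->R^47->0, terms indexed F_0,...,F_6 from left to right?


chi = sum (-1)^i * rank:
(-1)^0*9=9
(-1)^1*47=-47
(-1)^2*30=30
(-1)^3*12=-12
(-1)^4*68=68
(-1)^5*46=-46
(-1)^6*47=47
chi=49


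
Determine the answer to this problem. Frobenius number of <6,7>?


gcd(6,7)=1 => F=ab-a-b=6*7-6-7=42-13=29


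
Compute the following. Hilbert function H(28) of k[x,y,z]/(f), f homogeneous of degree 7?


C(30,2)-C(23,2)=435-253=182


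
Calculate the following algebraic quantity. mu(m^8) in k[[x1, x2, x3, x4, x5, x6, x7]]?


C(n+d-1,d)=C(14,8)=3003


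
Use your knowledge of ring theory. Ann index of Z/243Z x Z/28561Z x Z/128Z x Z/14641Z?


Exponent = lcm of the cyclic orders; pairwise coprime => product.
3^5*13^4*2^7*11^4=243*28561*128*14641=13006498437504


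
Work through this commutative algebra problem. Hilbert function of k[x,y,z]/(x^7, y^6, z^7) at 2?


Need i<7, j<6, k<7 with i+j+k=2.
For each i, j ranges over max(0,2-i-6)..min(5,2-i):
  i=0: j in [0,2] -> 3
  i=1: j in [0,1] -> 2
  i=2: j in [0,0] -> 1
H(2) = 3+2+1 = 6


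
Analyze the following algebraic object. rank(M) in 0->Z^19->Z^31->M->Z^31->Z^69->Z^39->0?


Alt sum=0:
(-1)^0*19 + (-1)^1*31 + (-1)^2*? + (-1)^3*31 + (-1)^4*69 + (-1)^5*39=0
rank(M)=13


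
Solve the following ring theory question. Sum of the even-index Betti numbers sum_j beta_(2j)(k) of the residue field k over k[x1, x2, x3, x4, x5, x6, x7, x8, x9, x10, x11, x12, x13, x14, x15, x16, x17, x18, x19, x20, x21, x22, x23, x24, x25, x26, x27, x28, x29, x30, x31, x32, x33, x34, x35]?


Koszul resolution: beta_i(k)=C(n,i), n=35
sum_even C(35,i) = 2^(n-1) = 2^34 = 17179869184


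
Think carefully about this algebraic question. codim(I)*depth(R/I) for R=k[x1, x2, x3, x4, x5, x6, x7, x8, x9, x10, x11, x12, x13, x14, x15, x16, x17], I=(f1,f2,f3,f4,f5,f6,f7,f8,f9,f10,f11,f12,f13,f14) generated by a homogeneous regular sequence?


codim=14, depth=dim(R/I)=17-14=3
Product=14*3=42


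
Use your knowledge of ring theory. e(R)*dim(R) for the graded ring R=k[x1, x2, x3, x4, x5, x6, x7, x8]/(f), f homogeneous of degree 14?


e(R)=deg(f)=14, dim(R)=8-1=7
e*dim=14*7=98


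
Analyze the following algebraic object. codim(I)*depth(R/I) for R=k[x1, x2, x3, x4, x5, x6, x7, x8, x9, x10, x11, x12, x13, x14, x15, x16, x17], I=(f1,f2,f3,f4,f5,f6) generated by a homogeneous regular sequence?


codim=6, depth=dim(R/I)=17-6=11
Product=6*11=66


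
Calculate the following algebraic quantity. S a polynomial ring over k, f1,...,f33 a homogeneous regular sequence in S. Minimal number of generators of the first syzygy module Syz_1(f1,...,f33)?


Regular sequence => Koszul complex is the minimal free resolution.
Syz_1 minimally generated by Koszul relations f_i*e_j - f_j*e_i (i<j): mu(Syz_1) = beta_2 = C(m,2) = m(m-1)/2
m=33
33*32/2 = 528


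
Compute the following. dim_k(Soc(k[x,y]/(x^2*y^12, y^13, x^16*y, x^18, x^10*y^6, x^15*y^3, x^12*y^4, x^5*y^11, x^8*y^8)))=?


Socle = ann(m) = span of standard monomials u with x*u, y*u in I (staircase corners).
Minimal generators: x^18, x^16*y, x^15*y^3, x^12*y^4, x^10*y^6, x^8*y^8, x^5*y^11, x^2*y^12, y^13
Corners: xy^12, x^4y^11, x^7y^10, x^9y^7, x^11y^5, x^14y^3, x^15y^2, x^17
Socle dim=8


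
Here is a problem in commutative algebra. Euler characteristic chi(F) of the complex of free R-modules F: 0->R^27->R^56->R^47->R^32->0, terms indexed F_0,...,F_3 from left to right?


chi = sum (-1)^i * rank:
(-1)^0*27=27
(-1)^1*56=-56
(-1)^2*47=47
(-1)^3*32=-32
chi=-14


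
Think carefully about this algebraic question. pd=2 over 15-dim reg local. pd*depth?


pd+depth=15
depth=15-2=13
pd*depth=2*13=26


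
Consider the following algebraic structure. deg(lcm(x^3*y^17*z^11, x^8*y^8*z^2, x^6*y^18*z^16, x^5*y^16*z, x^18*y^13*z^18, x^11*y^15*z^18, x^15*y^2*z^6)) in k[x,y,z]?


lcm = componentwise max:
x: max(3,8,6,5,18,11,15)=18
y: max(17,8,18,16,13,15,2)=18
z: max(11,2,16,1,18,18,6)=18
Total=18+18+18=54


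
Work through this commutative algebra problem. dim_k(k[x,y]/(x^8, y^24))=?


Basis: x^i*y^j, i<8, j<24
8*24=192


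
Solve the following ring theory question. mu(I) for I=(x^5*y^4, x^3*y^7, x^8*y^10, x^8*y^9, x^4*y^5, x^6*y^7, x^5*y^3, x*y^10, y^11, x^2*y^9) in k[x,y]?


Remove redundant (divisible by others).
x^5*y^4 redundant.
x^8*y^9 redundant.
x^6*y^7 redundant.
x^8*y^10 redundant.
Min: x^5*y^3, x^4*y^5, x^3*y^7, x^2*y^9, x*y^10, y^11
Count=6


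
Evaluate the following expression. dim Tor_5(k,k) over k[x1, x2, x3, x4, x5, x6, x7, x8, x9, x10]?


Koszul: C(n,i)=C(10,5)=252


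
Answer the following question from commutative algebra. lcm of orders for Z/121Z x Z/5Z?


Exponent = lcm of the cyclic orders; pairwise coprime => product.
11^2*5^1=121*5=605


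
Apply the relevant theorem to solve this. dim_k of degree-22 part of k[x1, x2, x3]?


C(d+n-1,n-1)=C(24,2)=276


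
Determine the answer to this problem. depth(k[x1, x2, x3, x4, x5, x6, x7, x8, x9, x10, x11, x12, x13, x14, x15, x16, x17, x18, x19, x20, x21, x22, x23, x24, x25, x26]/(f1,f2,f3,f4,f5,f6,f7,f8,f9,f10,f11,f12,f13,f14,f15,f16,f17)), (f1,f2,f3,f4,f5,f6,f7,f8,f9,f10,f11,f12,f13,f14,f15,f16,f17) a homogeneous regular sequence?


depth(R)=26
depth(R/I)=26-17=9


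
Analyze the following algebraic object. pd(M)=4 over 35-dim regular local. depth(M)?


pd+depth=depth(R)=35
depth=35-4=31


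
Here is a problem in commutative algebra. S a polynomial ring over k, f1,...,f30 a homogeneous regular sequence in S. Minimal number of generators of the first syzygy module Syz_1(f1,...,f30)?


Regular sequence => Koszul complex is the minimal free resolution.
Syz_1 minimally generated by Koszul relations f_i*e_j - f_j*e_i (i<j): mu(Syz_1) = beta_2 = C(m,2) = m(m-1)/2
m=30
30*29/2 = 435


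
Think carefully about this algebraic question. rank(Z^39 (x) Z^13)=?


rank(M(x)N) = rank(M)*rank(N)
39*13 = 507


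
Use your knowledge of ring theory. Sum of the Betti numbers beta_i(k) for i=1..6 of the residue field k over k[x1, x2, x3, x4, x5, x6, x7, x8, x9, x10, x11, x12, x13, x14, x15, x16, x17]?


Koszul resolution: beta_i(k)=C(n,i), n=17
C(17,1)=17, C(17,2)=136, C(17,3)=680, C(17,4)=2380, C(17,5)=6188, C(17,6)=12376
Sum=21777


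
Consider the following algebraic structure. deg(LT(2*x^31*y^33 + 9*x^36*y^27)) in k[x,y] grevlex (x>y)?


LT: 2*x^31*y^33
deg_x=31, deg_y=33
Total=31+33=64


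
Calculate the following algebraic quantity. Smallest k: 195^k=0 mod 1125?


195^k mod 1125:
k=1: 195
k=2: 900
k=3: 0
First zero at k = 3


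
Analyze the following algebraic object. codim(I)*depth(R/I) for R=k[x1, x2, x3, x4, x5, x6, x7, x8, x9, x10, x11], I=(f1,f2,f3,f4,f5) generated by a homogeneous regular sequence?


codim=5, depth=dim(R/I)=11-5=6
Product=5*6=30


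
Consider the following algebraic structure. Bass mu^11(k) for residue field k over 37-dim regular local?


C(n,i)=C(37,11)=854992152


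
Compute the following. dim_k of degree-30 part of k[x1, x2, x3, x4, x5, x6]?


C(d+n-1,n-1)=C(35,5)=324632


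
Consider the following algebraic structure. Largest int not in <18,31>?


gcd(18,31)=1 => F=ab-a-b=18*31-18-31=558-49=509


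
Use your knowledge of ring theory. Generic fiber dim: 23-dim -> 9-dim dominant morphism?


dim(fiber)=dim(X)-dim(Y)=23-9=14


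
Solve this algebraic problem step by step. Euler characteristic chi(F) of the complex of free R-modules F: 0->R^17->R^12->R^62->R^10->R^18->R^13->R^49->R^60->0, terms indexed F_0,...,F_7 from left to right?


chi = sum (-1)^i * rank:
(-1)^0*17=17
(-1)^1*12=-12
(-1)^2*62=62
(-1)^3*10=-10
(-1)^4*18=18
(-1)^5*13=-13
(-1)^6*49=49
(-1)^7*60=-60
chi=51


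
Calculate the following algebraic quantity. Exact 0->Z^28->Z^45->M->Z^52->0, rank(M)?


Alt sum=0:
(-1)^0*28 + (-1)^1*45 + (-1)^2*? + (-1)^3*52=0
rank(M)=69


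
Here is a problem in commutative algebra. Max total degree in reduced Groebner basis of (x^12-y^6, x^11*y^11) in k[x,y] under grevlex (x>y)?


LT(f1)=x^12, LT(f2)=x^11y^11, lcm=x^12y^11
S(f1,f2) = y^11*f1 - x^1*f2 = -y^17
Reduced GB = {f1, f2, y^17}; degrees 12, 22, 17
Max = 22


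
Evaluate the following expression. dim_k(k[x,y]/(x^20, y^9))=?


Basis: x^i*y^j, i<20, j<9
20*9=180


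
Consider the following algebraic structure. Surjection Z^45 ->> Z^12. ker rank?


rank(ker) = 45-12 = 33


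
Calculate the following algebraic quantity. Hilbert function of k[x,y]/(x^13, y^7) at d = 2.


k[x,y], I = (x^13, y^7), d = 2
Need i < 13 and d-i < 7.
Range: 0 <= i <= 2.
H(2) = 3


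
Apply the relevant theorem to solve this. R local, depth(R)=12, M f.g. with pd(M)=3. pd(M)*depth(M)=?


pd+depth=12
depth=12-3=9
pd*depth=3*9=27


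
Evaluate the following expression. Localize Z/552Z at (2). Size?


2-primary part: 552=2^3*69
Size=2^3=8


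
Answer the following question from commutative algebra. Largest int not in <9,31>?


gcd(9,31)=1 => F=ab-a-b=9*31-9-31=279-40=239


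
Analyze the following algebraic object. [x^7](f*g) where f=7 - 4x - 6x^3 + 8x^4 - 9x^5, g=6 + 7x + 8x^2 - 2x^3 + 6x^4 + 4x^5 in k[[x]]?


[x^7] = sum a_i*b_j, i+j=7
  -6*6=-36
  8*-2=-16
  -9*8=-72
Sum=-124


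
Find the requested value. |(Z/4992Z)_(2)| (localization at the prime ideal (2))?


2-primary part: 4992=2^7*39
Size=2^7=128


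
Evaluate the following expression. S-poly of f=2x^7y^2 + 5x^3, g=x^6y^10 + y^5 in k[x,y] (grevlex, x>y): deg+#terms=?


LT(f)=2x^7y^2, LT(g)=x^6y^10
lcm(LM)=x^7y^10
S(f,g) (scaled by 2 to clear denominators) = y^8*f - 2x*g = 5x^3y^8 - 2xy^5
2 terms, deg 11.
11+2=13


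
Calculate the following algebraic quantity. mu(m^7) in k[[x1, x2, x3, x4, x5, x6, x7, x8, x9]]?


C(n+d-1,d)=C(15,7)=6435


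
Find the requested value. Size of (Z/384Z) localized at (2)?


2-primary part: 384=2^7*3
Size=2^7=128


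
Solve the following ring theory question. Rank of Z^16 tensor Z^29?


rank(M(x)N) = rank(M)*rank(N)
16*29 = 464


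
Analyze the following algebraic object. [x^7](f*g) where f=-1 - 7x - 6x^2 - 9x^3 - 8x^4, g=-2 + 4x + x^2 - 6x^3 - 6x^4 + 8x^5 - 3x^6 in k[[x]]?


[x^7] = sum a_i*b_j, i+j=7
  -7*-3=21
  -6*8=-48
  -9*-6=54
  -8*-6=48
Sum=75


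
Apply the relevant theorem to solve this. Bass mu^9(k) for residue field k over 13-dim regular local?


C(n,i)=C(13,9)=715


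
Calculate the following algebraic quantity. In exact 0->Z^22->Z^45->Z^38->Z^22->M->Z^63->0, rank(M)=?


Alt sum=0:
(-1)^0*22 + (-1)^1*45 + (-1)^2*38 + (-1)^3*22 + (-1)^4*? + (-1)^5*63=0
rank(M)=70


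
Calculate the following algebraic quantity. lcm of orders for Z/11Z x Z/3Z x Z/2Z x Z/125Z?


Exponent = lcm of the cyclic orders; pairwise coprime => product.
11^1*3^1*2^1*5^3=11*3*2*125=8250


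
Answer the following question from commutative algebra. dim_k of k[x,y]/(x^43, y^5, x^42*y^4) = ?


k[x,y]/I, I = (x^43, y^5, x^42*y^4)
Rect: 43x5=215. Corner: (43-42)x(5-4)=1.
dim = 215-1 = 214


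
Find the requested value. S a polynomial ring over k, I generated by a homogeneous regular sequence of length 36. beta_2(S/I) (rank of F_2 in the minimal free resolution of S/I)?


Regular sequence => Koszul complex is the minimal free resolution.
Syz_1 minimally generated by Koszul relations f_i*e_j - f_j*e_i (i<j): mu(Syz_1) = beta_2 = C(m,2) = m(m-1)/2
m=36
36*35/2 = 630


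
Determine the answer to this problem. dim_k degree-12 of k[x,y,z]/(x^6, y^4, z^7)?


Need i<6, j<4, k<7 with i+j+k=12.
For each i, j ranges over max(0,12-i-6)..min(3,12-i):
  i=0: j in [6,3] -> 0
  i=1: j in [5,3] -> 0
  i=2: j in [4,3] -> 0
  i=3: j in [3,3] -> 1
  i=4: j in [2,3] -> 2
  i=5: j in [1,3] -> 3
H(12) = 0+0+0+1+2+3 = 6


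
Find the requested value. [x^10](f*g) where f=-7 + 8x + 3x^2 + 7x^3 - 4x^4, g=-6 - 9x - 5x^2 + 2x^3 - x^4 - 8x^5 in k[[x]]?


[x^10] = sum a_i*b_j, i+j=10
Sum=0


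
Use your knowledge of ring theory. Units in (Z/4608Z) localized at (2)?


Local ring = Z/512Z.
phi(512) = 2^8*(2-1) = 256


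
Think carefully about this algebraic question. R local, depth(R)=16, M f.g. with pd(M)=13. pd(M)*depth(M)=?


pd+depth=16
depth=16-13=3
pd*depth=13*3=39


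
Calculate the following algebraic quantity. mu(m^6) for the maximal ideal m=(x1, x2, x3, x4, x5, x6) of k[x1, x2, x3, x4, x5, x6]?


Graded Nakayama: mu(m^d) = dim_k (m^d/m^(d+1)) = #degree-6 monomials in 6 vars
C(n+d-1,d)=C(11,6)=462


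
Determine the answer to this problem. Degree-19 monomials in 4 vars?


C(d+n-1,n-1)=C(22,3)=1540


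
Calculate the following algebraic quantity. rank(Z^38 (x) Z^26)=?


rank(M(x)N) = rank(M)*rank(N)
38*26 = 988


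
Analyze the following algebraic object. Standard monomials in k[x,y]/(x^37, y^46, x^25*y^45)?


k[x,y]/I, I = (x^37, y^46, x^25*y^45)
Rect: 37x46=1702. Corner: (37-25)x(46-45)=12.
dim = 1702-12 = 1690


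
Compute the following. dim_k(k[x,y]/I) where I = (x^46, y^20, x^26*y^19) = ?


k[x,y]/I, I = (x^46, y^20, x^26*y^19)
Rect: 46x20=920. Corner: (46-26)x(20-19)=20.
dim = 920-20 = 900


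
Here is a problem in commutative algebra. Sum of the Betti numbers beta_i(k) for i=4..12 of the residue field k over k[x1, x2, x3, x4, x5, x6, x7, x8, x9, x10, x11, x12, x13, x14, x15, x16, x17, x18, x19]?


Koszul resolution: beta_i(k)=C(n,i), n=19
C(19,4)=3876, C(19,5)=11628, C(19,6)=27132, C(19,7)=50388, C(19,8)=75582, C(19,9)=92378, C(19,10)=92378, C(19,11)=75582, C(19,12)=50388
Sum=479332


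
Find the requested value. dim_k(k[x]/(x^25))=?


Basis: 1,x,...,x^24
dim=25


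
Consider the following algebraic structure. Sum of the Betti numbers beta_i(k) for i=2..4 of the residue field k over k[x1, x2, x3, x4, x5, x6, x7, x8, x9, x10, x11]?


Koszul resolution: beta_i(k)=C(n,i), n=11
C(11,2)=55, C(11,3)=165, C(11,4)=330
Sum=550


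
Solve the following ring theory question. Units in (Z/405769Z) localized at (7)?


Local ring = Z/2401Z.
phi(2401) = 7^3*(7-1) = 2058


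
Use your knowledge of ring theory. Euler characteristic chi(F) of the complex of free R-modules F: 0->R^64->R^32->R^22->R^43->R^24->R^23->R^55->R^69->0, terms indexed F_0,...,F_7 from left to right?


chi = sum (-1)^i * rank:
(-1)^0*64=64
(-1)^1*32=-32
(-1)^2*22=22
(-1)^3*43=-43
(-1)^4*24=24
(-1)^5*23=-23
(-1)^6*55=55
(-1)^7*69=-69
chi=-2


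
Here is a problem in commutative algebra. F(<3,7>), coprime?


gcd(3,7)=1 => F=ab-a-b=3*7-3-7=21-10=11


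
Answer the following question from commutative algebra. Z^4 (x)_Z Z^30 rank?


rank(M(x)N) = rank(M)*rank(N)
4*30 = 120


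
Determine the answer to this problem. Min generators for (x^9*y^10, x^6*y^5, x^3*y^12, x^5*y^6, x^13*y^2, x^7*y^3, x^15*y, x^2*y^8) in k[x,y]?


Remove redundant (divisible by others).
x^9*y^10 redundant.
x^3*y^12 redundant.
Min: x^15*y, x^13*y^2, x^7*y^3, x^6*y^5, x^5*y^6, x^2*y^8
Count=6


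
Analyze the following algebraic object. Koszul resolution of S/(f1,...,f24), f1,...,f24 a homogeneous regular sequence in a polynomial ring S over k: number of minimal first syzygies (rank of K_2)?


Regular sequence => Koszul complex is the minimal free resolution.
Syz_1 minimally generated by Koszul relations f_i*e_j - f_j*e_i (i<j): mu(Syz_1) = beta_2 = C(m,2) = m(m-1)/2
m=24
24*23/2 = 276


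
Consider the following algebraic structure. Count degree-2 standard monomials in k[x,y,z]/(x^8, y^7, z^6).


Need i<8, j<7, k<6 with i+j+k=2.
For each i, j ranges over max(0,2-i-5)..min(6,2-i):
  i=0: j in [0,2] -> 3
  i=1: j in [0,1] -> 2
  i=2: j in [0,0] -> 1
H(2) = 3+2+1 = 6


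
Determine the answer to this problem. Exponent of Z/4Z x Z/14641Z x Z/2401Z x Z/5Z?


Exponent = lcm of the cyclic orders; pairwise coprime => product.
2^2*11^4*7^4*5^1=4*14641*2401*5=703060820


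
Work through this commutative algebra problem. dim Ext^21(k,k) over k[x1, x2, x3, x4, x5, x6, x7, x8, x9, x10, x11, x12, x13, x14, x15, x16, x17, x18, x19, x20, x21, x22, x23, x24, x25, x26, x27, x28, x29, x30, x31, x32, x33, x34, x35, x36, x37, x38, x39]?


C(n,i)=C(39,21)=62359143990


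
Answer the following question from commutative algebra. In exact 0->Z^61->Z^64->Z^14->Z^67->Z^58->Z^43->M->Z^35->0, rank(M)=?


Alt sum=0:
(-1)^0*61 + (-1)^1*64 + (-1)^2*14 + (-1)^3*67 + (-1)^4*58 + (-1)^5*43 + (-1)^6*? + (-1)^7*35=0
rank(M)=76


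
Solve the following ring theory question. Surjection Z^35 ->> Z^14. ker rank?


rank(ker) = 35-14 = 21


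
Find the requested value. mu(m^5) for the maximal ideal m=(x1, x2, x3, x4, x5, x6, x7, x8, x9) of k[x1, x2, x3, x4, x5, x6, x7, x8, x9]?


Graded Nakayama: mu(m^d) = dim_k (m^d/m^(d+1)) = #degree-5 monomials in 9 vars
C(n+d-1,d)=C(13,5)=1287


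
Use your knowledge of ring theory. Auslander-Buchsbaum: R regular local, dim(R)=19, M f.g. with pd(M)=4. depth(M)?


pd+depth=depth(R)=19
depth=19-4=15


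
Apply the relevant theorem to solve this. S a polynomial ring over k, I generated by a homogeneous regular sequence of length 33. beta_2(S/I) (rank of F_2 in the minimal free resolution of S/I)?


Regular sequence => Koszul complex is the minimal free resolution.
Syz_1 minimally generated by Koszul relations f_i*e_j - f_j*e_i (i<j): mu(Syz_1) = beta_2 = C(m,2) = m(m-1)/2
m=33
33*32/2 = 528


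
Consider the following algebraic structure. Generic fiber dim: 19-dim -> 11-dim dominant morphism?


dim(fiber)=dim(X)-dim(Y)=19-11=8


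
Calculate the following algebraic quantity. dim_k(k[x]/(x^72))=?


Basis: 1,x,...,x^71
dim=72


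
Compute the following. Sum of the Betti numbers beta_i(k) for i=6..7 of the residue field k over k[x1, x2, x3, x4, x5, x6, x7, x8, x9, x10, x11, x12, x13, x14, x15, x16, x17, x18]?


Koszul resolution: beta_i(k)=C(n,i), n=18
C(18,6)=18564, C(18,7)=31824
Sum=50388


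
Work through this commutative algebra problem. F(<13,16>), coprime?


gcd(13,16)=1 => F=ab-a-b=13*16-13-16=208-29=179


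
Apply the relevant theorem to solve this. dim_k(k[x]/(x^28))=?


Basis: 1,x,...,x^27
dim=28


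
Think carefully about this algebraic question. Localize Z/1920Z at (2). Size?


2-primary part: 1920=2^7*15
Size=2^7=128


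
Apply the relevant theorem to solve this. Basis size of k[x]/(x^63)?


Basis: 1,x,...,x^62
dim=63


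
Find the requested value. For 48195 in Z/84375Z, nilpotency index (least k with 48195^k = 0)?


48195^k mod 84375:
k=1: 48195
k=2: 83025
k=3: 74250
k=4: 50625
k=5: 0
First zero at k = 5


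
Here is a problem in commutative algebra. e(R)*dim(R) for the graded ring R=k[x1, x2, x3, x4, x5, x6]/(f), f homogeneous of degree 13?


e(R)=deg(f)=13, dim(R)=6-1=5
e*dim=13*5=65


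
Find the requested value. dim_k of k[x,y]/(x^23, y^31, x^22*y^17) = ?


k[x,y]/I, I = (x^23, y^31, x^22*y^17)
Rect: 23x31=713. Corner: (23-22)x(31-17)=14.
dim = 713-14 = 699


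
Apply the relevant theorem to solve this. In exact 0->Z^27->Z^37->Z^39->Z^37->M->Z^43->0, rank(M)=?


Alt sum=0:
(-1)^0*27 + (-1)^1*37 + (-1)^2*39 + (-1)^3*37 + (-1)^4*? + (-1)^5*43=0
rank(M)=51


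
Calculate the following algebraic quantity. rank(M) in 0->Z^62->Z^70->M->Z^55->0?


Alt sum=0:
(-1)^0*62 + (-1)^1*70 + (-1)^2*? + (-1)^3*55=0
rank(M)=63


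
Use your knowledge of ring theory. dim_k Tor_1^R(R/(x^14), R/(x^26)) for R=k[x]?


Tor_1(R/I,R/J)=(I cap J)/IJ=(x^26)/(x^40)
dim=40-26=min(14,26)=14


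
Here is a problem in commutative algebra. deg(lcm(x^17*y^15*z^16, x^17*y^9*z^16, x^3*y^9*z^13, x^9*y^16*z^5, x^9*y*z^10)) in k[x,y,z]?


lcm = componentwise max:
x: max(17,17,3,9,9)=17
y: max(15,9,9,16,1)=16
z: max(16,16,13,5,10)=16
Total=17+16+16=49


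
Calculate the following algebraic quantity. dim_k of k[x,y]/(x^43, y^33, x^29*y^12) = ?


k[x,y]/I, I = (x^43, y^33, x^29*y^12)
Rect: 43x33=1419. Corner: (43-29)x(33-12)=294.
dim = 1419-294 = 1125


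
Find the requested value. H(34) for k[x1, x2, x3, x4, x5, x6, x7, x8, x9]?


C(d+n-1,n-1)=C(42,8)=118030185


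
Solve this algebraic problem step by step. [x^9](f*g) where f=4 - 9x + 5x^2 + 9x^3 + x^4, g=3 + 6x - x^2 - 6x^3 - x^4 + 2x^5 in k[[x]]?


[x^9] = sum a_i*b_j, i+j=9
  1*2=2
Sum=2


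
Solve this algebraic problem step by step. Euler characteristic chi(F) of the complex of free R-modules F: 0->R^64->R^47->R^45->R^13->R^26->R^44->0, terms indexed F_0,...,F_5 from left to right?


chi = sum (-1)^i * rank:
(-1)^0*64=64
(-1)^1*47=-47
(-1)^2*45=45
(-1)^3*13=-13
(-1)^4*26=26
(-1)^5*44=-44
chi=31


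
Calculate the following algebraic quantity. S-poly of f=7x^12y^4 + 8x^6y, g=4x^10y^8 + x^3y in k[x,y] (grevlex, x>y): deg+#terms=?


LT(f)=7x^12y^4, LT(g)=4x^10y^8
lcm(LM)=x^12y^8
S(f,g) (scaled by 28 to clear denominators) = 4y^4*f - 7x^2*g = 32x^6y^5 - 7x^5y
2 terms, deg 11.
11+2=13


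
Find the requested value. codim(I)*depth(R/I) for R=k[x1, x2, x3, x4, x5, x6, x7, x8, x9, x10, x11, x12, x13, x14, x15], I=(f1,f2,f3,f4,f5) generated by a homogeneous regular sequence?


codim=5, depth=dim(R/I)=15-5=10
Product=5*10=50


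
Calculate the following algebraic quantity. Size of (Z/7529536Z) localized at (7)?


7-primary part: 7529536=7^6*64
Size=7^6=117649


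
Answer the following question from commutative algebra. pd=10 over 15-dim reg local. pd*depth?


pd+depth=15
depth=15-10=5
pd*depth=10*5=50


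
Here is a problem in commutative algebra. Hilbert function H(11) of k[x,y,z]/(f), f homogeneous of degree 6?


C(13,2)-C(7,2)=78-21=57


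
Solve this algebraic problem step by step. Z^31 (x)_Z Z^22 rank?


rank(M(x)N) = rank(M)*rank(N)
31*22 = 682


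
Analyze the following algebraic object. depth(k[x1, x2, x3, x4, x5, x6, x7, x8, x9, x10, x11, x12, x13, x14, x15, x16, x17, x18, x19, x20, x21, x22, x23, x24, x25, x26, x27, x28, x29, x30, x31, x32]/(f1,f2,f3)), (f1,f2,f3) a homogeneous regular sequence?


depth(R)=32
depth(R/I)=32-3=29


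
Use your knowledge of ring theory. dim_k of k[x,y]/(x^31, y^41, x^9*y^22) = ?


k[x,y]/I, I = (x^31, y^41, x^9*y^22)
Rect: 31x41=1271. Corner: (31-9)x(41-22)=418.
dim = 1271-418 = 853


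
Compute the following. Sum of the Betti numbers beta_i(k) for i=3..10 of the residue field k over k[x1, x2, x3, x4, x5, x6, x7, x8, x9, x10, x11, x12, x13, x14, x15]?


Koszul resolution: beta_i(k)=C(n,i), n=15
C(15,3)=455, C(15,4)=1365, C(15,5)=3003, C(15,6)=5005, C(15,7)=6435, C(15,8)=6435, C(15,9)=5005, C(15,10)=3003
Sum=30706


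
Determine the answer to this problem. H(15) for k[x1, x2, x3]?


C(d+n-1,n-1)=C(17,2)=136


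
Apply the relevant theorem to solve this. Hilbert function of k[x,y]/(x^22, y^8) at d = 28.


k[x,y], I = (x^22, y^8), d = 28
Need i < 22 and d-i < 8.
Range: 21 <= i <= 21.
H(28) = 1


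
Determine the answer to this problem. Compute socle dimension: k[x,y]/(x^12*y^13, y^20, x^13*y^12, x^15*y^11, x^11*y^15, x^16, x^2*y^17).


Socle = ann(m) = span of standard monomials u with x*u, y*u in I (staircase corners).
Minimal generators: x^16, x^15*y^11, x^13*y^12, x^12*y^13, x^11*y^15, x^2*y^17, y^20
Corners: xy^19, x^10y^16, x^11y^14, x^12y^12, x^14y^11, x^15y^10
Socle dim=6


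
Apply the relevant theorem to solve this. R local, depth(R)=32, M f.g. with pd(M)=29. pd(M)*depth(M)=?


pd+depth=32
depth=32-29=3
pd*depth=29*3=87


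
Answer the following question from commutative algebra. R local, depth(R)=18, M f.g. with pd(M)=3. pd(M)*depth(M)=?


pd+depth=18
depth=18-3=15
pd*depth=3*15=45


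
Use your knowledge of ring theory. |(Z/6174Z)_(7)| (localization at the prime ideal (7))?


7-primary part: 6174=7^3*18
Size=7^3=343


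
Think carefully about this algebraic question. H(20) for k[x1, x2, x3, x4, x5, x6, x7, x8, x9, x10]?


C(d+n-1,n-1)=C(29,9)=10015005


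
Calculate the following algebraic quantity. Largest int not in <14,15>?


gcd(14,15)=1 => F=ab-a-b=14*15-14-15=210-29=181


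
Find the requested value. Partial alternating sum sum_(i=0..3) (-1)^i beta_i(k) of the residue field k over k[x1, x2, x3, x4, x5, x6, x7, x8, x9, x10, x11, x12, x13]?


Koszul resolution: beta_i(k)=C(n,i), n=13
sum_(i=0..p) (-1)^i C(n,i) = (-1)^p C(n-1,p)
(-1)^3*C(12,3) = (-1)^3*220 = -220


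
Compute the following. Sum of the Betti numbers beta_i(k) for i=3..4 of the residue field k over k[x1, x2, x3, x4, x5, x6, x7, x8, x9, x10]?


Koszul resolution: beta_i(k)=C(n,i), n=10
C(10,3)=120, C(10,4)=210
Sum=330


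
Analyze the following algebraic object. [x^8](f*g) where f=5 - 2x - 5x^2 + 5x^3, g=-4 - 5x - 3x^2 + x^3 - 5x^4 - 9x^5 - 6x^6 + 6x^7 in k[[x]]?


[x^8] = sum a_i*b_j, i+j=8
  -2*6=-12
  -5*-6=30
  5*-9=-45
Sum=-27


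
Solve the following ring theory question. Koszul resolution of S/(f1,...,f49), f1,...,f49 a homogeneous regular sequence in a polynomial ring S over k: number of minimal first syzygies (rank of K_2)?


Regular sequence => Koszul complex is the minimal free resolution.
Syz_1 minimally generated by Koszul relations f_i*e_j - f_j*e_i (i<j): mu(Syz_1) = beta_2 = C(m,2) = m(m-1)/2
m=49
49*48/2 = 1176


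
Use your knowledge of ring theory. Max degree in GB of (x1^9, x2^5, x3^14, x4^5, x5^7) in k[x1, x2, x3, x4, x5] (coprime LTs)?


Pure powers, coprime LTs => already GB.
Degrees: 9, 5, 14, 5, 7
Max=14


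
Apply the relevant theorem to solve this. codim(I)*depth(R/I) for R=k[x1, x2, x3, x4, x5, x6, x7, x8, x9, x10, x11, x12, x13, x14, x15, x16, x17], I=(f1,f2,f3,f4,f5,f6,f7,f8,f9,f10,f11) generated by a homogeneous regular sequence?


codim=11, depth=dim(R/I)=17-11=6
Product=11*6=66


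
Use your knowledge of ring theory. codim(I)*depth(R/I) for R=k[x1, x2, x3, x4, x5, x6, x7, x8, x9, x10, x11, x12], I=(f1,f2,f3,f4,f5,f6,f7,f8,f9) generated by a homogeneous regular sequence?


codim=9, depth=dim(R/I)=12-9=3
Product=9*3=27


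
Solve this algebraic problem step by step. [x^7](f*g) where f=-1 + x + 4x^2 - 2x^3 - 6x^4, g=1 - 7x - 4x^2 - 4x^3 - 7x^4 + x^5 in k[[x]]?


[x^7] = sum a_i*b_j, i+j=7
  4*1=4
  -2*-7=14
  -6*-4=24
Sum=42


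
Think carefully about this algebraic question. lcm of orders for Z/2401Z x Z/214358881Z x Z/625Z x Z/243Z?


Exponent = lcm of the cyclic orders; pairwise coprime => product.
7^4*11^8*5^4*3^5=2401*214358881*625*243=78166367879551875


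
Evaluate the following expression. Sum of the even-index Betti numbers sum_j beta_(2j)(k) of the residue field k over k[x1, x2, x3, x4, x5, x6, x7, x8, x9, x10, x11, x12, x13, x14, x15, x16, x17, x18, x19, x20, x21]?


Koszul resolution: beta_i(k)=C(n,i), n=21
sum_even C(21,i) = 2^(n-1) = 2^20 = 1048576


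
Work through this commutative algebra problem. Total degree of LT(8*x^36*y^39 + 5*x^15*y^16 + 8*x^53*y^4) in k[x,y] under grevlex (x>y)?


LT: 8*x^36*y^39
deg_x=36, deg_y=39
Total=36+39=75


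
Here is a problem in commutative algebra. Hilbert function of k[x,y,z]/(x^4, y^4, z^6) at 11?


Need i<4, j<4, k<6 with i+j+k=11.
For each i, j ranges over max(0,11-i-5)..min(3,11-i):
  i=0: j in [6,3] -> 0
  i=1: j in [5,3] -> 0
  i=2: j in [4,3] -> 0
  i=3: j in [3,3] -> 1
H(11) = 0+0+0+1 = 1


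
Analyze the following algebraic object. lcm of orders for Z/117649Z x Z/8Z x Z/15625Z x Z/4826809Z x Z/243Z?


Exponent = lcm of the cyclic orders; pairwise coprime => product.
7^6*2^3*5^6*13^6*3^5=117649*8*15625*4826809*243=17249028530745375000


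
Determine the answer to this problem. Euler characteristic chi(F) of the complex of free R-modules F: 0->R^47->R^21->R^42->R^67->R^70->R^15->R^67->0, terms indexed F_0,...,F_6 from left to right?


chi = sum (-1)^i * rank:
(-1)^0*47=47
(-1)^1*21=-21
(-1)^2*42=42
(-1)^3*67=-67
(-1)^4*70=70
(-1)^5*15=-15
(-1)^6*67=67
chi=123


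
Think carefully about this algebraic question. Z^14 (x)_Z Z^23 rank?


rank(M(x)N) = rank(M)*rank(N)
14*23 = 322


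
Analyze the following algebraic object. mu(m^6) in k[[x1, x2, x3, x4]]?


C(n+d-1,d)=C(9,6)=84


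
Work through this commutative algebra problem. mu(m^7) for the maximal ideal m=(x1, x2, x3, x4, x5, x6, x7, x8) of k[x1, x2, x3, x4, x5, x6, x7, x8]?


Graded Nakayama: mu(m^d) = dim_k (m^d/m^(d+1)) = #degree-7 monomials in 8 vars
C(n+d-1,d)=C(14,7)=3432


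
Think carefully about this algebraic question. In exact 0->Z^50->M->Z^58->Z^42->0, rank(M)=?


Alt sum=0:
(-1)^0*50 + (-1)^1*? + (-1)^2*58 + (-1)^3*42=0
rank(M)=66


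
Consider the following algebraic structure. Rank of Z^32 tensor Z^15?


rank(M(x)N) = rank(M)*rank(N)
32*15 = 480


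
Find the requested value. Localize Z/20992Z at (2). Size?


2-primary part: 20992=2^9*41
Size=2^9=512


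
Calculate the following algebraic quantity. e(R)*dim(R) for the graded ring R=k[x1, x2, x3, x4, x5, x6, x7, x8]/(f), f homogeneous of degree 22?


e(R)=deg(f)=22, dim(R)=8-1=7
e*dim=22*7=154


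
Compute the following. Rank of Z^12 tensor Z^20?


rank(M(x)N) = rank(M)*rank(N)
12*20 = 240


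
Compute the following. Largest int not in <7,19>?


gcd(7,19)=1 => F=ab-a-b=7*19-7-19=133-26=107


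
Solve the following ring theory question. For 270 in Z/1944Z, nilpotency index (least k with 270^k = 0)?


270^k mod 1944:
k=1: 270
k=2: 972
k=3: 0
First zero at k = 3


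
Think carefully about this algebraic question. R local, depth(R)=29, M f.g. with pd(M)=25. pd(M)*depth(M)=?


pd+depth=29
depth=29-25=4
pd*depth=25*4=100


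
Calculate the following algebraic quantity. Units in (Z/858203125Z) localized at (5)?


Local ring = Z/390625Z.
phi(390625) = 5^7*(5-1) = 312500


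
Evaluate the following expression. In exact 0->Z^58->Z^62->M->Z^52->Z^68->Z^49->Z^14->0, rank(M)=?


Alt sum=0:
(-1)^0*58 + (-1)^1*62 + (-1)^2*? + (-1)^3*52 + (-1)^4*68 + (-1)^5*49 + (-1)^6*14=0
rank(M)=23


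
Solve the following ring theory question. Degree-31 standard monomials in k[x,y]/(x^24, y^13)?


k[x,y], I = (x^24, y^13), d = 31
Need i < 24 and d-i < 13.
Range: 19 <= i <= 23.
H(31) = 5


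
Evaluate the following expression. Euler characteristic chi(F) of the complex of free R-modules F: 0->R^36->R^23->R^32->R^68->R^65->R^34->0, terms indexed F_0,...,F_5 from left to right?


chi = sum (-1)^i * rank:
(-1)^0*36=36
(-1)^1*23=-23
(-1)^2*32=32
(-1)^3*68=-68
(-1)^4*65=65
(-1)^5*34=-34
chi=8


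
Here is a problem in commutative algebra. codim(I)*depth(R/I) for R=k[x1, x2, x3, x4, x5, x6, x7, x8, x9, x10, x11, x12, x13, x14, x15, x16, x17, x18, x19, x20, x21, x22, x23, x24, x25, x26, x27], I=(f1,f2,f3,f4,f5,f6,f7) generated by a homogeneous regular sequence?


codim=7, depth=dim(R/I)=27-7=20
Product=7*20=140
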